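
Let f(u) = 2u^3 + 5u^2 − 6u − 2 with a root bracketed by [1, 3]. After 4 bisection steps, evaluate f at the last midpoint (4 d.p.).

f(2) = 22 > 0, so the root lies in [1, 2]
f(1.5) = 7 > 0, so the root lies in [1, 1.5]
f(1.25) = 2.21875 > 0, so the root lies in [1, 1.25]
f(1.125) = 0.4258 > 0, so the root lies in [1, 1.125]

0.4258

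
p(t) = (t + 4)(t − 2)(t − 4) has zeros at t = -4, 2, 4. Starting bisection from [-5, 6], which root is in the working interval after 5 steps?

t = 0.5 gives p = 23.625, positive; keep [-5, 0.5]
t = -2.25 gives p = 46.484375, positive; keep [-5, -2.25]
t = -3.625 gives p = 16.083984, positive; keep [-5, -3.625]
t = -4.3125 gives p = -16.3977, negative; keep [-4.3125, -3.625]
t = -3.96875 gives p = 1.4864, positive; keep [-4.3125, -3.96875]

-4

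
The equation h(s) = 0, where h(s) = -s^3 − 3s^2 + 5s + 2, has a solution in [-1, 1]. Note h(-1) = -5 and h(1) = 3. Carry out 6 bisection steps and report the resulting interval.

[-0.34375, -0.3125]

midpoint 0: h = 2 > 0 → [-1, 0]
midpoint -0.5: h = -1.125 < 0 → [-0.5, 0]
midpoint -0.25: h = 0.578125 > 0 → [-0.5, -0.25]
midpoint -0.375: h = -0.2441 < 0 → [-0.375, -0.25]
midpoint -0.3125: h = 0.175 > 0 → [-0.375, -0.3125]
midpoint -0.34375: h = -0.0326 < 0 → [-0.34375, -0.3125]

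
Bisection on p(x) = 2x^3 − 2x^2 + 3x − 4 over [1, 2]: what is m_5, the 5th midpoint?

1.15625

p(1.5) = 2.75 > 0, so the root lies in [1, 1.5]
p(1.25) = 0.53125 > 0, so the root lies in [1, 1.25]
p(1.125) = -0.308594 < 0, so the root lies in [1.125, 1.25]
p(1.1875) = 0.0913 > 0, so the root lies in [1.125, 1.1875]
p(1.15625) = -0.1135 < 0, so the root lies in [1.15625, 1.1875]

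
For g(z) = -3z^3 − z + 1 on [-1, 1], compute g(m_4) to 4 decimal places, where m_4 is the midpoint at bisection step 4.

-0.3574

midpoint 0: g = 1 > 0 → [0, 1]
midpoint 0.5: g = 0.125 > 0 → [0.5, 1]
midpoint 0.75: g = -1.015625 < 0 → [0.5, 0.75]
midpoint 0.625: g = -0.3574 < 0 → [0.5, 0.625]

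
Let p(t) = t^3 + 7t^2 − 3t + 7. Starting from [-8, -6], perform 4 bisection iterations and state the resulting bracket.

m = -7, p(m) = 28 (+); new bracket [-8, -7]
m = -7.5, p(m) = 1.375 (+); new bracket [-8, -7.5]
m = -7.75, p(m) = -14.796875 (−); new bracket [-7.75, -7.5]
m = -7.625, p(m) = -6.4629 (−); new bracket [-7.625, -7.5]

[-7.625, -7.5]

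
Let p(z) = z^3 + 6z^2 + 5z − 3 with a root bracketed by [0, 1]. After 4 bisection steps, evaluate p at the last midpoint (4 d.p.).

0.4197

z = 0.5 gives p = 1.125, positive; keep [0, 0.5]
z = 0.25 gives p = -1.359375, negative; keep [0.25, 0.5]
z = 0.375 gives p = -0.228516, negative; keep [0.375, 0.5]
z = 0.4375 gives p = 0.4197, positive; keep [0.375, 0.4375]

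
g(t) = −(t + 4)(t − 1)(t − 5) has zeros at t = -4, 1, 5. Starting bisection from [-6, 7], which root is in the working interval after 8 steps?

-4

t = 0.5 gives g = -10.125, negative; keep [-6, 0.5]
t = -2.75 gives g = -36.328125, negative; keep [-6, -2.75]
t = -4.375 gives g = 18.896484, positive; keep [-4.375, -2.75]
t = -3.5625 gives g = -17.0916, negative; keep [-4.375, -3.5625]
t = -3.96875 gives g = -1.3926, negative; keep [-4.375, -3.96875]
t = -4.171875 gives g = 8.153, positive; keep [-4.171875, -3.96875]
t = -4.0703125 gives g = 3.2336, positive; keep [-4.0703125, -3.96875]
t = -4.01953125 gives g = 0.8843, positive; keep [-4.01953125, -3.96875]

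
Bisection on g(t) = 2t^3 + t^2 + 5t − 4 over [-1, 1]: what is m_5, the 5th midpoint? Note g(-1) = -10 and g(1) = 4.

0.5625

g(0) = -4 < 0, so the root lies in [0, 1]
g(0.5) = -1 < 0, so the root lies in [0.5, 1]
g(0.75) = 1.15625 > 0, so the root lies in [0.5, 0.75]
g(0.625) = 0.0039 > 0, so the root lies in [0.5, 0.625]
g(0.5625) = -0.5151 < 0, so the root lies in [0.5625, 0.625]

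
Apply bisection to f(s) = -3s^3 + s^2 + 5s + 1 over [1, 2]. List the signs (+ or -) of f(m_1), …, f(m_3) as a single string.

+--

midpoint 1.5: f = 0.625 > 0 → [1.5, 2]
midpoint 1.75: f = -3.265625 < 0 → [1.5, 1.75]
midpoint 1.625: f = -1.107422 < 0 → [1.5, 1.625]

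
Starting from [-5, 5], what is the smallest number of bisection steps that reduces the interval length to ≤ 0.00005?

Width after n steps is 10/2^n. Need 2^n ≥ 10/0.00005 = 200000.
2^17 = 131072 < 200000 ≤ 2^18 = 262144, so n = 18.

18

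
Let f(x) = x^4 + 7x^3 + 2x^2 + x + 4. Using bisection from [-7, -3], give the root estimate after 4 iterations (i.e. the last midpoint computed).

-6.75

x = -5 gives f = -201, negative; keep [-7, -5]
x = -6 gives f = -146, negative; keep [-7, -6]
x = -6.5 gives f = -55.3125, negative; keep [-7, -6.5]
x = -6.75 gives f = 11.4883, positive; keep [-6.75, -6.5]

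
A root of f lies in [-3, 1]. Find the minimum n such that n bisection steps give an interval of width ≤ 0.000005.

Width after n steps is 4/2^n. Need 2^n ≥ 4/0.000005 = 800000.
2^19 = 524288 < 800000 ≤ 2^20 = 1048576, so n = 20.

20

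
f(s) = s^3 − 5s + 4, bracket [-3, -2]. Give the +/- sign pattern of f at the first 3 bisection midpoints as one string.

m = -2.5, f(m) = 0.875 (+); new bracket [-3, -2.5]
m = -2.75, f(m) = -3.046875 (−); new bracket [-2.75, -2.5]
m = -2.625, f(m) = -0.962891 (−); new bracket [-2.625, -2.5]

+--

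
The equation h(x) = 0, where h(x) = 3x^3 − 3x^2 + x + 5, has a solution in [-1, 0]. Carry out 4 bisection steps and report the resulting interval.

[-0.875, -0.8125]

m = -0.5, h(m) = 3.375 (+); new bracket [-1, -0.5]
m = -0.75, h(m) = 1.296875 (+); new bracket [-1, -0.75]
m = -0.875, h(m) = -0.181641 (−); new bracket [-0.875, -0.75]
m = -0.8125, h(m) = 0.5979 (+); new bracket [-0.875, -0.8125]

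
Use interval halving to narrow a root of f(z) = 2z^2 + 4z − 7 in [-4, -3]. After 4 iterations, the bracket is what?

midpoint -3.5: f = 3.5 > 0 → [-3.5, -3]
midpoint -3.25: f = 1.125 > 0 → [-3.25, -3]
midpoint -3.125: f = 0.03125 > 0 → [-3.125, -3]
midpoint -3.0625: f = -0.4922 < 0 → [-3.125, -3.0625]

[-3.125, -3.0625]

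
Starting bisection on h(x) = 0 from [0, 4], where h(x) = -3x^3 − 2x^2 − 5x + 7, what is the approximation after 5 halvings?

x = 2 gives h = -35, negative; keep [0, 2]
x = 1 gives h = -3, negative; keep [0, 1]
x = 0.5 gives h = 3.625, positive; keep [0.5, 1]
x = 0.75 gives h = 0.8594, positive; keep [0.75, 1]
x = 0.875 gives h = -0.916, negative; keep [0.75, 0.875]

0.875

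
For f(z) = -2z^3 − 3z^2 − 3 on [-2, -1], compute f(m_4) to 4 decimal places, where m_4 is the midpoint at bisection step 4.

f(-1.5) = -3 < 0, so the root lies in [-2, -1.5]
f(-1.75) = -1.46875 < 0, so the root lies in [-2, -1.75]
f(-1.875) = -0.363281 < 0, so the root lies in [-2, -1.875]
f(-1.9375) = 0.2847 > 0, so the root lies in [-1.9375, -1.875]

0.2847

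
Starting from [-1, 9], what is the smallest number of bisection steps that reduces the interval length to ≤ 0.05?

8

Width after n steps is 10/2^n. Need 2^n ≥ 10/0.05 = 200.
2^7 = 128 < 200 ≤ 2^8 = 256, so n = 8.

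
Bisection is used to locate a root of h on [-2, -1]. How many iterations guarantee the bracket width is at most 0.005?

8

Width after n steps is 1/2^n. Need 2^n ≥ 1/0.005 = 200.
2^7 = 128 < 200 ≤ 2^8 = 256, so n = 8.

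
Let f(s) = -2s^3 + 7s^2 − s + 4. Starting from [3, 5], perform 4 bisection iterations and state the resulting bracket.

[3.5, 3.625]

s = 4 gives f = -16, negative; keep [3, 4]
s = 3.5 gives f = 0.5, positive; keep [3.5, 4]
s = 3.75 gives f = -6.78125, negative; keep [3.5, 3.75]
s = 3.625 gives f = -2.9102, negative; keep [3.5, 3.625]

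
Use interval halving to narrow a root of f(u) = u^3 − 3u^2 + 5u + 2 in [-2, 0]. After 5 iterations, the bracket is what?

[-0.375, -0.3125]

f(-1) = -7 < 0, so the root lies in [-1, 0]
f(-0.5) = -1.375 < 0, so the root lies in [-0.5, 0]
f(-0.25) = 0.546875 > 0, so the root lies in [-0.5, -0.25]
f(-0.375) = -0.3496 < 0, so the root lies in [-0.375, -0.25]
f(-0.3125) = 0.114 > 0, so the root lies in [-0.375, -0.3125]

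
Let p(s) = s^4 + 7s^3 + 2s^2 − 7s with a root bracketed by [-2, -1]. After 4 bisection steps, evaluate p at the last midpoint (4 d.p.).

s = -1.5 gives p = -3.5625, negative; keep [-1.5, -1]
s = -1.25 gives p = 0.644531, positive; keep [-1.5, -1.25]
s = -1.375 gives p = -1.216553, negative; keep [-1.375, -1.25]
s = -1.3125 gives p = -0.2265, negative; keep [-1.3125, -1.25]

-0.2265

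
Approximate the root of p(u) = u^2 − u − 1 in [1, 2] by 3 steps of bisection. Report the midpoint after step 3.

1.625

p(1.5) = -0.25 < 0, so the root lies in [1.5, 2]
p(1.75) = 0.3125 > 0, so the root lies in [1.5, 1.75]
p(1.625) = 0.015625 > 0, so the root lies in [1.5, 1.625]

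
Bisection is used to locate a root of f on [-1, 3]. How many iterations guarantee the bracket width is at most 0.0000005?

Width after n steps is 4/2^n. Need 2^n ≥ 4/0.0000005 = 8000000.
2^22 = 4194304 < 8000000 ≤ 2^23 = 8388608, so n = 23.

23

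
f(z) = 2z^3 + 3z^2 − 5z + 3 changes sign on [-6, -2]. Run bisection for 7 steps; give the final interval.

midpoint -4: f = -57 < 0 → [-4, -2]
midpoint -3: f = -9 < 0 → [-3, -2]
midpoint -2.5: f = 3 > 0 → [-3, -2.5]
midpoint -2.75: f = -2.1562 < 0 → [-2.75, -2.5]
midpoint -2.625: f = 0.6211 > 0 → [-2.75, -2.625]
midpoint -2.6875: f = -0.7163 < 0 → [-2.6875, -2.625]
midpoint -2.65625: f = -0.035 < 0 → [-2.65625, -2.625]

[-2.65625, -2.625]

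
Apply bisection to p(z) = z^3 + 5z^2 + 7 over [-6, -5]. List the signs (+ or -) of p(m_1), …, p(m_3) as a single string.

-+-

m = -5.5, p(m) = -8.125 (−); new bracket [-5.5, -5]
m = -5.25, p(m) = 0.109375 (+); new bracket [-5.5, -5.25]
m = -5.375, p(m) = -3.833984 (−); new bracket [-5.375, -5.25]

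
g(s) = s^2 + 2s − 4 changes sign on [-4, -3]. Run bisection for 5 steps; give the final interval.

[-3.25, -3.21875]

g(-3.5) = 1.25 > 0, so the root lies in [-3.5, -3]
g(-3.25) = 0.0625 > 0, so the root lies in [-3.25, -3]
g(-3.125) = -0.484375 < 0, so the root lies in [-3.25, -3.125]
g(-3.1875) = -0.2148 < 0, so the root lies in [-3.25, -3.1875]
g(-3.21875) = -0.0771 < 0, so the root lies in [-3.25, -3.21875]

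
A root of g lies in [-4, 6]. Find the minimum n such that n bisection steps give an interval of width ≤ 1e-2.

10

Width after n steps is 10/2^n. Need 2^n ≥ 10/1e-2 = 1000.
2^9 = 512 < 1000 ≤ 2^10 = 1024, so n = 10.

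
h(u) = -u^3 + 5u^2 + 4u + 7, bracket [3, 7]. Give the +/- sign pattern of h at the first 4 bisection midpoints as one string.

h(5) = 27 > 0, so the root lies in [5, 7]
h(6) = -5 < 0, so the root lies in [5, 6]
h(5.5) = 13.875 > 0, so the root lies in [5.5, 6]
h(5.75) = 5.2031 > 0, so the root lies in [5.75, 6]

+-++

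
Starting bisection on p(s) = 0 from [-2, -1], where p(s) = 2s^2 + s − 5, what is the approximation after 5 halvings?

-1.84375

s = -1.5 gives p = -2, negative; keep [-2, -1.5]
s = -1.75 gives p = -0.625, negative; keep [-2, -1.75]
s = -1.875 gives p = 0.15625, positive; keep [-1.875, -1.75]
s = -1.8125 gives p = -0.2422, negative; keep [-1.875, -1.8125]
s = -1.84375 gives p = -0.0449, negative; keep [-1.875, -1.84375]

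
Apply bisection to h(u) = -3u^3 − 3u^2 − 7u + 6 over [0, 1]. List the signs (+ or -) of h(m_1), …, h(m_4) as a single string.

m = 0.5, h(m) = 1.375 (+); new bracket [0.5, 1]
m = 0.75, h(m) = -2.203125 (−); new bracket [0.5, 0.75]
m = 0.625, h(m) = -0.279297 (−); new bracket [0.5, 0.625]
m = 0.5625, h(m) = 0.5793 (+); new bracket [0.5625, 0.625]

+--+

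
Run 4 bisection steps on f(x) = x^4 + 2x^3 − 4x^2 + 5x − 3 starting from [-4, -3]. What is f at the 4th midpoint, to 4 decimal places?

-0.9326

m = -3.5, f(m) = -5.1875 (−); new bracket [-4, -3.5]
m = -3.75, f(m) = 14.285156 (+); new bracket [-3.75, -3.5]
m = -3.625, f(m) = 3.718994 (+); new bracket [-3.625, -3.5]
m = -3.5625, f(m) = -0.9326 (−); new bracket [-3.625, -3.5625]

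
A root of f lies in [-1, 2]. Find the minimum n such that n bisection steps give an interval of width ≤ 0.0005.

13

Width after n steps is 3/2^n. Need 2^n ≥ 3/0.0005 = 6000.
2^12 = 4096 < 6000 ≤ 2^13 = 8192, so n = 13.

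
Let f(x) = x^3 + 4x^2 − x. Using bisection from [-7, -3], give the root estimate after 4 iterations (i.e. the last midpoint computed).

midpoint -5: f = -20 < 0 → [-5, -3]
midpoint -4: f = 4 > 0 → [-5, -4]
midpoint -4.5: f = -5.625 < 0 → [-4.5, -4]
midpoint -4.25: f = -0.2656 < 0 → [-4.25, -4]

-4.25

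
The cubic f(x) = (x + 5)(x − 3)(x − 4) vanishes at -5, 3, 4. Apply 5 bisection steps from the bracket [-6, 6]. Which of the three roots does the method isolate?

-5

midpoint 0: f = 60 > 0 → [-6, 0]
midpoint -3: f = 84 > 0 → [-6, -3]
midpoint -4.5: f = 31.875 > 0 → [-6, -4.5]
midpoint -5.25: f = -19.0781 < 0 → [-5.25, -4.5]
midpoint -4.875: f = 8.7363 > 0 → [-5.25, -4.875]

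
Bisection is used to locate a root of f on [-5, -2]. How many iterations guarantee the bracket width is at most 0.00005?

Width after n steps is 3/2^n. Need 2^n ≥ 3/0.00005 = 60000.
2^15 = 32768 < 60000 ≤ 2^16 = 65536, so n = 16.

16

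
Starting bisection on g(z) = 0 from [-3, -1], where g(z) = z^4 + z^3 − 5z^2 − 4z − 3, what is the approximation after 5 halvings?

g(-2) = -7 < 0, so the root lies in [-3, -2]
g(-2.5) = -0.8125 < 0, so the root lies in [-3, -2.5]
g(-2.75) = 6.582031 > 0, so the root lies in [-2.75, -2.5]
g(-2.625) = 2.4397 > 0, so the root lies in [-2.625, -2.5]
g(-2.5625) = 0.7092 > 0, so the root lies in [-2.5625, -2.5]

-2.5625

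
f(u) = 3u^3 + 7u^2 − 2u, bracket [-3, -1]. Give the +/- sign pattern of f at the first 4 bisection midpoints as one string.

++--

midpoint -2: f = 8 > 0 → [-3, -2]
midpoint -2.5: f = 1.875 > 0 → [-3, -2.5]
midpoint -2.75: f = -3.953125 < 0 → [-2.75, -2.5]
midpoint -2.625: f = -0.7793 < 0 → [-2.625, -2.5]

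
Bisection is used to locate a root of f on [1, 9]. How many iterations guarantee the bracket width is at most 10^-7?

Width after n steps is 8/2^n. Need 2^n ≥ 8/10^-7 = 80000000.
2^26 = 67108864 < 80000000 ≤ 2^27 = 134217728, so n = 27.

27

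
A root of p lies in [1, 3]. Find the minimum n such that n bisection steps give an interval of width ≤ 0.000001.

21

Width after n steps is 2/2^n. Need 2^n ≥ 2/0.000001 = 2000000.
2^20 = 1048576 < 2000000 ≤ 2^21 = 2097152, so n = 21.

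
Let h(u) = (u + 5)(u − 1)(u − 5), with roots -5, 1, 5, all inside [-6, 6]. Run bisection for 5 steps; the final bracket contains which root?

-5

u = 0 gives h = 25, positive; keep [-6, 0]
u = -3 gives h = 64, positive; keep [-6, -3]
u = -4.5 gives h = 26.125, positive; keep [-6, -4.5]
u = -5.25 gives h = -16.0156, negative; keep [-5.25, -4.5]
u = -4.875 gives h = 7.252, positive; keep [-5.25, -4.875]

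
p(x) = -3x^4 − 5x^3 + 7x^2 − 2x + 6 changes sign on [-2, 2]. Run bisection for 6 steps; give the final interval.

x = 0 gives p = 6, positive; keep [0, 2]
x = 1 gives p = 3, positive; keep [1, 2]
x = 1.5 gives p = -13.3125, negative; keep [1, 1.5]
x = 1.25 gives p = -2.6523, negative; keep [1, 1.25]
x = 1.125 gives p = 0.6848, positive; keep [1.125, 1.25]
x = 1.1875 gives p = -0.8423, negative; keep [1.125, 1.1875]

[1.125, 1.1875]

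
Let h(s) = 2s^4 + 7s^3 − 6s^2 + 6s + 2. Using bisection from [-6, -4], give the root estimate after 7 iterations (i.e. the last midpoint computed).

-4.328125

h(-5) = 197 > 0, so the root lies in [-5, -4]
h(-4.5) = 35.75 > 0, so the root lies in [-4.5, -4]
h(-4.25) = -16.726562 < 0, so the root lies in [-4.5, -4.25]
h(-4.375) = 7.4517 > 0, so the root lies in [-4.375, -4.25]
h(-4.3125) = -5.132 < 0, so the root lies in [-4.375, -4.3125]
h(-4.34375) = 1.0336 > 0, so the root lies in [-4.34375, -4.3125]
h(-4.328125) = -2.0804 < 0, so the root lies in [-4.34375, -4.328125]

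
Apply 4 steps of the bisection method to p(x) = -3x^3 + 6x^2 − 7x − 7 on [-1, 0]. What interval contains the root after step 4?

x = -0.5 gives p = -1.625, negative; keep [-1, -0.5]
x = -0.75 gives p = 2.890625, positive; keep [-0.75, -0.5]
x = -0.625 gives p = 0.451172, positive; keep [-0.625, -0.5]
x = -0.5625 gives p = -0.6301, negative; keep [-0.625, -0.5625]

[-0.625, -0.5625]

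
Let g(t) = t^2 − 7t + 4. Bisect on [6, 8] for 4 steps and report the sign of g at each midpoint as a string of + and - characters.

++-+

t = 7 gives g = 4, positive; keep [6, 7]
t = 6.5 gives g = 0.75, positive; keep [6, 6.5]
t = 6.25 gives g = -0.6875, negative; keep [6.25, 6.5]
t = 6.375 gives g = 0.0156, positive; keep [6.25, 6.375]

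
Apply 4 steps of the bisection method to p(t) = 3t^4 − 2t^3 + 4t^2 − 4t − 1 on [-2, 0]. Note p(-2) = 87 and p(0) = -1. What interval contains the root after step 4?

[-0.25, -0.125]

midpoint -1: p = 12 > 0 → [-1, 0]
midpoint -0.5: p = 2.4375 > 0 → [-0.5, 0]
midpoint -0.25: p = 0.292969 > 0 → [-0.25, 0]
midpoint -0.125: p = -0.4329 < 0 → [-0.25, -0.125]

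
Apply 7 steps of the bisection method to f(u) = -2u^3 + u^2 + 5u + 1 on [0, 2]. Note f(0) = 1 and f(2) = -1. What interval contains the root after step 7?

[1.921875, 1.9375]

m = 1, f(m) = 5 (+); new bracket [1, 2]
m = 1.5, f(m) = 4 (+); new bracket [1.5, 2]
m = 1.75, f(m) = 2.09375 (+); new bracket [1.75, 2]
m = 1.875, f(m) = 0.707 (+); new bracket [1.875, 2]
m = 1.9375, f(m) = -0.105 (−); new bracket [1.875, 1.9375]
m = 1.90625, f(m) = 0.3112 (+); new bracket [1.90625, 1.9375]
m = 1.921875, f(m) = 0.1057 (+); new bracket [1.921875, 1.9375]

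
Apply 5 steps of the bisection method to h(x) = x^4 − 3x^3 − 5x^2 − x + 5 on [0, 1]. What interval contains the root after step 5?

x = 0.5 gives h = 2.9375, positive; keep [0.5, 1]
x = 0.75 gives h = 0.488281, positive; keep [0.75, 1]
x = 0.875 gives h = -1.126709, negative; keep [0.75, 0.875]
x = 0.8125 gives h = -0.2866, negative; keep [0.75, 0.8125]
x = 0.78125 gives h = 0.109, positive; keep [0.78125, 0.8125]

[0.78125, 0.8125]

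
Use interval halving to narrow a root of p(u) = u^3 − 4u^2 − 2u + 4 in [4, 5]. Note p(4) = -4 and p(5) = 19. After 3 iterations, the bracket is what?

midpoint 4.5: p = 5.125 > 0 → [4, 4.5]
midpoint 4.25: p = 0.015625 > 0 → [4, 4.25]
midpoint 4.125: p = -2.123047 < 0 → [4.125, 4.25]

[4.125, 4.25]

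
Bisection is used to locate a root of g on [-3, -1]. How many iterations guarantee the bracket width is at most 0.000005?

19

Width after n steps is 2/2^n. Need 2^n ≥ 2/0.000005 = 400000.
2^18 = 262144 < 400000 ≤ 2^19 = 524288, so n = 19.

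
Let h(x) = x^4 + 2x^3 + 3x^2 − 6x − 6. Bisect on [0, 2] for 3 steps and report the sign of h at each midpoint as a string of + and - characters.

x = 1 gives h = -6, negative; keep [1, 2]
x = 1.5 gives h = 3.5625, positive; keep [1, 1.5]
x = 1.25 gives h = -2.464844, negative; keep [1.25, 1.5]

-+-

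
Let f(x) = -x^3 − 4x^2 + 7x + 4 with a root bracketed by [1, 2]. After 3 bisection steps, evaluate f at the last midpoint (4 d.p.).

0.5215

x = 1.5 gives f = 2.125, positive; keep [1.5, 2]
x = 1.75 gives f = -1.359375, negative; keep [1.5, 1.75]
x = 1.625 gives f = 0.521484, positive; keep [1.625, 1.75]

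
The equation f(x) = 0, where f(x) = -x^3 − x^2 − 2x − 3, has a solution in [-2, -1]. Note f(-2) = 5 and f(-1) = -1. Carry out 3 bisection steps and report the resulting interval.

x = -1.5 gives f = 1.125, positive; keep [-1.5, -1]
x = -1.25 gives f = -0.109375, negative; keep [-1.5, -1.25]
x = -1.375 gives f = 0.458984, positive; keep [-1.375, -1.25]

[-1.375, -1.25]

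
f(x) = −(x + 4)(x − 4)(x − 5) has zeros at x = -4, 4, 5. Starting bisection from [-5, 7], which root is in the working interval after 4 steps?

x = 1 gives f = -60, negative; keep [-5, 1]
x = -2 gives f = -84, negative; keep [-5, -2]
x = -3.5 gives f = -31.875, negative; keep [-5, -3.5]
x = -4.25 gives f = 19.0781, positive; keep [-4.25, -3.5]

-4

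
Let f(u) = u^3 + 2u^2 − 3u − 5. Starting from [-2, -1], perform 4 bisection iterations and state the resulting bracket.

[-1.3125, -1.25]

midpoint -1.5: f = 0.625 > 0 → [-1.5, -1]
midpoint -1.25: f = -0.078125 < 0 → [-1.5, -1.25]
midpoint -1.375: f = 0.306641 > 0 → [-1.375, -1.25]
midpoint -1.3125: f = 0.1218 > 0 → [-1.3125, -1.25]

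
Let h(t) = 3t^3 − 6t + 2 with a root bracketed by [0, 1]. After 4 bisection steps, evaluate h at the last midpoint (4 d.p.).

m = 0.5, h(m) = -0.625 (−); new bracket [0, 0.5]
m = 0.25, h(m) = 0.546875 (+); new bracket [0.25, 0.5]
m = 0.375, h(m) = -0.091797 (−); new bracket [0.25, 0.375]
m = 0.3125, h(m) = 0.2166 (+); new bracket [0.3125, 0.375]

0.2166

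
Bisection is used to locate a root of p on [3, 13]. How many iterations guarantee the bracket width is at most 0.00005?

Width after n steps is 10/2^n. Need 2^n ≥ 10/0.00005 = 200000.
2^17 = 131072 < 200000 ≤ 2^18 = 262144, so n = 18.

18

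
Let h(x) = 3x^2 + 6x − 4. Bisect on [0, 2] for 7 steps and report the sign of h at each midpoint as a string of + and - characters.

+-++++-

h(1) = 5 > 0, so the root lies in [0, 1]
h(0.5) = -0.25 < 0, so the root lies in [0.5, 1]
h(0.75) = 2.1875 > 0, so the root lies in [0.5, 0.75]
h(0.625) = 0.9219 > 0, so the root lies in [0.5, 0.625]
h(0.5625) = 0.3242 > 0, so the root lies in [0.5, 0.5625]
h(0.53125) = 0.0342 > 0, so the root lies in [0.5, 0.53125]
h(0.515625) = -0.1086 < 0, so the root lies in [0.515625, 0.53125]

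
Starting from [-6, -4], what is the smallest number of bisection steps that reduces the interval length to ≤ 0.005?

9

Width after n steps is 2/2^n. Need 2^n ≥ 2/0.005 = 400.
2^8 = 256 < 400 ≤ 2^9 = 512, so n = 9.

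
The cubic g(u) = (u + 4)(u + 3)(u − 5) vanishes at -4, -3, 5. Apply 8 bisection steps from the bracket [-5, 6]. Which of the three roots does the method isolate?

5

midpoint 0.5: g = -70.875 < 0 → [0.5, 6]
midpoint 3.25: g = -79.296875 < 0 → [3.25, 6]
midpoint 4.625: g = -24.662109 < 0 → [4.625, 6]
midpoint 5.3125: g = 24.1907 > 0 → [4.625, 5.3125]
midpoint 4.96875: g = -2.2334 < 0 → [4.96875, 5.3125]
midpoint 5.140625: g = 10.464 > 0 → [4.96875, 5.140625]
midpoint 5.0546875: g = 3.9885 > 0 → [4.96875, 5.0546875]
midpoint 5.01171875: g = 0.8461 > 0 → [4.96875, 5.01171875]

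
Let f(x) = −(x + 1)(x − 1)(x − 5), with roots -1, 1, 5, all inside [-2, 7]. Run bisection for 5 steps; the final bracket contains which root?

x = 2.5 gives f = 13.125, positive; keep [2.5, 7]
x = 4.75 gives f = 5.390625, positive; keep [4.75, 7]
x = 5.875 gives f = -29.326172, negative; keep [4.75, 5.875]
x = 5.3125 gives f = -8.5071, negative; keep [4.75, 5.3125]
x = 5.03125 gives f = -0.7598, negative; keep [4.75, 5.03125]

5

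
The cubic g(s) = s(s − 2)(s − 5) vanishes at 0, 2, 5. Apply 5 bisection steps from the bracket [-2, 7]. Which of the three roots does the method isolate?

s = 2.5 gives g = -3.125, negative; keep [2.5, 7]
s = 4.75 gives g = -3.265625, negative; keep [4.75, 7]
s = 5.875 gives g = 19.919922, positive; keep [4.75, 5.875]
s = 5.3125 gives g = 5.4993, positive; keep [4.75, 5.3125]
s = 5.03125 gives g = 0.4766, positive; keep [4.75, 5.03125]

5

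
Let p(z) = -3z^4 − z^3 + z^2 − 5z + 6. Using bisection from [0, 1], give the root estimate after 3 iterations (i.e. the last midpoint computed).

0.875

p(0.5) = 3.4375 > 0, so the root lies in [0.5, 1]
p(0.75) = 1.441406 > 0, so the root lies in [0.75, 1]
p(0.875) = -0.037842 < 0, so the root lies in [0.75, 0.875]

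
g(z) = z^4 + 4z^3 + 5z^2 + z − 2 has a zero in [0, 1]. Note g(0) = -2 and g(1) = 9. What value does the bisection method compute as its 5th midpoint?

z = 0.5 gives g = 0.3125, positive; keep [0, 0.5]
z = 0.25 gives g = -1.371094, negative; keep [0.25, 0.5]
z = 0.375 gives g = -0.691162, negative; keep [0.375, 0.5]
z = 0.4375 gives g = -0.2339, negative; keep [0.4375, 0.5]
z = 0.46875 gives g = 0.0276, positive; keep [0.4375, 0.46875]

0.46875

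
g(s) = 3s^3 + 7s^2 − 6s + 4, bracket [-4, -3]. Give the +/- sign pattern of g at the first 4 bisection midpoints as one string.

s = -3.5 gives g = -17.875, negative; keep [-3.5, -3]
s = -3.25 gives g = -5.546875, negative; keep [-3.25, -3]
s = -3.125 gives g = -0.443359, negative; keep [-3.125, -3]
s = -3.0625 gives g = 1.8586, positive; keep [-3.125, -3.0625]

---+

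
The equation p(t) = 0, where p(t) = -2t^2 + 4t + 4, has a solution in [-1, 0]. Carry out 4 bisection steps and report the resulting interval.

t = -0.5 gives p = 1.5, positive; keep [-1, -0.5]
t = -0.75 gives p = -0.125, negative; keep [-0.75, -0.5]
t = -0.625 gives p = 0.71875, positive; keep [-0.75, -0.625]
t = -0.6875 gives p = 0.3047, positive; keep [-0.75, -0.6875]

[-0.75, -0.6875]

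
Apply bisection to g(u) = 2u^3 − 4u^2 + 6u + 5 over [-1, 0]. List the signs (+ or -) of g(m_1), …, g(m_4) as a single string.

+--+

m = -0.5, g(m) = 0.75 (+); new bracket [-1, -0.5]
m = -0.75, g(m) = -2.59375 (−); new bracket [-0.75, -0.5]
m = -0.625, g(m) = -0.800781 (−); new bracket [-0.625, -0.5]
m = -0.5625, g(m) = 0.0034 (+); new bracket [-0.625, -0.5625]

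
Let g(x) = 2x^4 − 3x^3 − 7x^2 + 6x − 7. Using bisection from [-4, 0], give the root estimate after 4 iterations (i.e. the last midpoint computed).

-1.75

midpoint -2: g = 9 > 0 → [-2, 0]
midpoint -1: g = -15 < 0 → [-2, -1]
midpoint -1.5: g = -11.5 < 0 → [-2, -1.5]
midpoint -1.75: g = -4.1016 < 0 → [-2, -1.75]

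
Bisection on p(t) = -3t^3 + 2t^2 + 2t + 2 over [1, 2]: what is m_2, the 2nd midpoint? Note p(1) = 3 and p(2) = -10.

midpoint 1.5: p = -0.625 < 0 → [1, 1.5]
midpoint 1.25: p = 1.765625 > 0 → [1.25, 1.5]

1.25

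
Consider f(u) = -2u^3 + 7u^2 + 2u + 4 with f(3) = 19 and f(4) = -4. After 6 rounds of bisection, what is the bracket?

[3.875, 3.890625]

midpoint 3.5: f = 11 > 0 → [3.5, 4]
midpoint 3.75: f = 4.46875 > 0 → [3.75, 4]
midpoint 3.875: f = 0.488281 > 0 → [3.875, 4]
midpoint 3.9375: f = -1.6909 < 0 → [3.875, 3.9375]
midpoint 3.90625: f = -0.5853 < 0 → [3.875, 3.90625]
midpoint 3.890625: f = -0.0445 < 0 → [3.875, 3.890625]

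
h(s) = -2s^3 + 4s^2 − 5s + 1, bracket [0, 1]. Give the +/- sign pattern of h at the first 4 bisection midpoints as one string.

--++

h(0.5) = -0.75 < 0, so the root lies in [0, 0.5]
h(0.25) = -0.03125 < 0, so the root lies in [0, 0.25]
h(0.125) = 0.433594 > 0, so the root lies in [0.125, 0.25]
h(0.1875) = 0.1899 > 0, so the root lies in [0.1875, 0.25]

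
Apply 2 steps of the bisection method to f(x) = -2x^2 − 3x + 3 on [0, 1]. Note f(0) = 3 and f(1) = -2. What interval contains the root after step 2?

[0.5, 0.75]

x = 0.5 gives f = 1, positive; keep [0.5, 1]
x = 0.75 gives f = -0.375, negative; keep [0.5, 0.75]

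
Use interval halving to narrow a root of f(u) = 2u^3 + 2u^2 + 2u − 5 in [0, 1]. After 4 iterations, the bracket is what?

[0.875, 0.9375]

midpoint 0.5: f = -3.25 < 0 → [0.5, 1]
midpoint 0.75: f = -1.53125 < 0 → [0.75, 1]
midpoint 0.875: f = -0.378906 < 0 → [0.875, 1]
midpoint 0.9375: f = 0.2808 > 0 → [0.875, 0.9375]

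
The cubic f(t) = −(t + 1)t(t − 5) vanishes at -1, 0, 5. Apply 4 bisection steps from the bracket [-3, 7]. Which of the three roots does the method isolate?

f(2) = 18 > 0, so the root lies in [2, 7]
f(4.5) = 12.375 > 0, so the root lies in [4.5, 7]
f(5.75) = -29.109375 < 0, so the root lies in [4.5, 5.75]
f(5.125) = -3.9238 < 0, so the root lies in [4.5, 5.125]

5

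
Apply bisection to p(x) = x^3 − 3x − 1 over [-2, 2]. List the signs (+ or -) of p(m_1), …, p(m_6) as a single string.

x = 0 gives p = -1, negative; keep [0, 2]
x = 1 gives p = -3, negative; keep [1, 2]
x = 1.5 gives p = -2.125, negative; keep [1.5, 2]
x = 1.75 gives p = -0.8906, negative; keep [1.75, 2]
x = 1.875 gives p = -0.0332, negative; keep [1.875, 2]
x = 1.9375 gives p = 0.4607, positive; keep [1.875, 1.9375]

-----+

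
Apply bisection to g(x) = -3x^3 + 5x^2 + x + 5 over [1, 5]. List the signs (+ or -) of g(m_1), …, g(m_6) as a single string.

-+--+-

m = 3, g(m) = -28 (−); new bracket [1, 3]
m = 2, g(m) = 3 (+); new bracket [2, 3]
m = 2.5, g(m) = -8.125 (−); new bracket [2, 2.5]
m = 2.25, g(m) = -1.6094 (−); new bracket [2, 2.25]
m = 2.125, g(m) = 0.916 (+); new bracket [2.125, 2.25]
m = 2.1875, g(m) = -0.2893 (−); new bracket [2.125, 2.1875]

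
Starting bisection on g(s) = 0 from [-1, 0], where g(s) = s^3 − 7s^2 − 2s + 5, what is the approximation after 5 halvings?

midpoint -0.5: g = 4.125 > 0 → [-1, -0.5]
midpoint -0.75: g = 2.140625 > 0 → [-1, -0.75]
midpoint -0.875: g = 0.720703 > 0 → [-1, -0.875]
midpoint -0.9375: g = -0.1013 < 0 → [-0.9375, -0.875]
midpoint -0.90625: g = 0.3192 > 0 → [-0.9375, -0.90625]

-0.90625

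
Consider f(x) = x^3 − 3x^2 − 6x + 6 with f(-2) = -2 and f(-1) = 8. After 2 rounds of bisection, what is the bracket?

[-2, -1.75]

midpoint -1.5: f = 4.875 > 0 → [-2, -1.5]
midpoint -1.75: f = 1.953125 > 0 → [-2, -1.75]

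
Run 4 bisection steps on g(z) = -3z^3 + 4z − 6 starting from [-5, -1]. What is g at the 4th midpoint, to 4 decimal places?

midpoint -3: g = 63 > 0 → [-3, -1]
midpoint -2: g = 10 > 0 → [-2, -1]
midpoint -1.5: g = -1.875 < 0 → [-2, -1.5]
midpoint -1.75: g = 3.0781 > 0 → [-1.75, -1.5]

3.0781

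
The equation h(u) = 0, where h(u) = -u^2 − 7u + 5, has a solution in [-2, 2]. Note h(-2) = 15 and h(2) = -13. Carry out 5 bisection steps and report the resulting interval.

[0.625, 0.75]

h(0) = 5 > 0, so the root lies in [0, 2]
h(1) = -3 < 0, so the root lies in [0, 1]
h(0.5) = 1.25 > 0, so the root lies in [0.5, 1]
h(0.75) = -0.8125 < 0, so the root lies in [0.5, 0.75]
h(0.625) = 0.2344 > 0, so the root lies in [0.625, 0.75]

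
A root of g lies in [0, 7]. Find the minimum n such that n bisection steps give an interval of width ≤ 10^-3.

13

Width after n steps is 7/2^n. Need 2^n ≥ 7/10^-3 = 7000.
2^12 = 4096 < 7000 ≤ 2^13 = 8192, so n = 13.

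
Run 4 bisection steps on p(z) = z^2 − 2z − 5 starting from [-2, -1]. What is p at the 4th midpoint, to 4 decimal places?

-0.0586

z = -1.5 gives p = 0.25, positive; keep [-1.5, -1]
z = -1.25 gives p = -0.9375, negative; keep [-1.5, -1.25]
z = -1.375 gives p = -0.359375, negative; keep [-1.5, -1.375]
z = -1.4375 gives p = -0.0586, negative; keep [-1.5, -1.4375]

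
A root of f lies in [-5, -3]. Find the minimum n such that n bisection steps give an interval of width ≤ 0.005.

Width after n steps is 2/2^n. Need 2^n ≥ 2/0.005 = 400.
2^8 = 256 < 400 ≤ 2^9 = 512, so n = 9.

9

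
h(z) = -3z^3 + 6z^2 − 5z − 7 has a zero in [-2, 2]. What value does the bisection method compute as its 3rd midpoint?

-0.5

h(0) = -7 < 0, so the root lies in [-2, 0]
h(-1) = 7 > 0, so the root lies in [-1, 0]
h(-0.5) = -2.625 < 0, so the root lies in [-1, -0.5]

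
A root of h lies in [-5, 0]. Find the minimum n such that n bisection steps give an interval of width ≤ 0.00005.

Width after n steps is 5/2^n. Need 2^n ≥ 5/0.00005 = 100000.
2^16 = 65536 < 100000 ≤ 2^17 = 131072, so n = 17.

17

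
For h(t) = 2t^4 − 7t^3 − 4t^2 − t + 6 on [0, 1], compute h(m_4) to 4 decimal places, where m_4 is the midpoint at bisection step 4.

h(0.5) = 3.75 > 0, so the root lies in [0.5, 1]
h(0.75) = 0.679688 > 0, so the root lies in [0.75, 1]
h(0.875) = -1.45459 < 0, so the root lies in [0.75, 0.875]
h(0.8125) = -0.3362 < 0, so the root lies in [0.75, 0.8125]

-0.3362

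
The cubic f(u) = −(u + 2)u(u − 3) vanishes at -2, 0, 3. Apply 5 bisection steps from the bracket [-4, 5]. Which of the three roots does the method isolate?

3

u = 0.5 gives f = 3.125, positive; keep [0.5, 5]
u = 2.75 gives f = 3.265625, positive; keep [2.75, 5]
u = 3.875 gives f = -19.919922, negative; keep [2.75, 3.875]
u = 3.3125 gives f = -5.4993, negative; keep [2.75, 3.3125]
u = 3.03125 gives f = -0.4766, negative; keep [2.75, 3.03125]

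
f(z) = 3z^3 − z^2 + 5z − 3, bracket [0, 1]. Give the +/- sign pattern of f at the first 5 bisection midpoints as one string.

-+++-

m = 0.5, f(m) = -0.375 (−); new bracket [0.5, 1]
m = 0.75, f(m) = 1.453125 (+); new bracket [0.5, 0.75]
m = 0.625, f(m) = 0.466797 (+); new bracket [0.5, 0.625]
m = 0.5625, f(m) = 0.03 (+); new bracket [0.5, 0.5625]
m = 0.53125, f(m) = -0.1762 (−); new bracket [0.53125, 0.5625]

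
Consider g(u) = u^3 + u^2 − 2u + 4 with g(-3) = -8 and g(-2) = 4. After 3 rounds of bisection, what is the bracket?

g(-2.5) = -0.375 < 0, so the root lies in [-2.5, -2]
g(-2.25) = 2.171875 > 0, so the root lies in [-2.5, -2.25]
g(-2.375) = 0.994141 > 0, so the root lies in [-2.5, -2.375]

[-2.5, -2.375]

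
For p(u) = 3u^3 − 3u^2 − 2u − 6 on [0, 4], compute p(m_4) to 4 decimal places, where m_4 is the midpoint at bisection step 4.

m = 2, p(m) = 2 (+); new bracket [0, 2]
m = 1, p(m) = -8 (−); new bracket [1, 2]
m = 1.5, p(m) = -5.625 (−); new bracket [1.5, 2]
m = 1.75, p(m) = -2.6094 (−); new bracket [1.75, 2]

-2.6094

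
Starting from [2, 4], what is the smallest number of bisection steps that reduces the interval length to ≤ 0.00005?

16

Width after n steps is 2/2^n. Need 2^n ≥ 2/0.00005 = 40000.
2^15 = 32768 < 40000 ≤ 2^16 = 65536, so n = 16.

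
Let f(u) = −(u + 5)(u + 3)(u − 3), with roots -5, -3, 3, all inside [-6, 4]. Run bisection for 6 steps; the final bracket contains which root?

midpoint -1: f = 32 > 0 → [-1, 4]
midpoint 1.5: f = 43.875 > 0 → [1.5, 4]
midpoint 2.75: f = 11.140625 > 0 → [2.75, 4]
midpoint 3.375: f = -20.0215 < 0 → [2.75, 3.375]
midpoint 3.0625: f = -3.0549 < 0 → [2.75, 3.0625]
midpoint 2.90625: f = 4.3778 > 0 → [2.90625, 3.0625]

3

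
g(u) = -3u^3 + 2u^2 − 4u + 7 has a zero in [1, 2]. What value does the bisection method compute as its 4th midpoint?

1.1875

g(1.5) = -4.625 < 0, so the root lies in [1, 1.5]
g(1.25) = -0.734375 < 0, so the root lies in [1, 1.25]
g(1.125) = 0.759766 > 0, so the root lies in [1.125, 1.25]
g(1.1875) = 0.0466 > 0, so the root lies in [1.1875, 1.25]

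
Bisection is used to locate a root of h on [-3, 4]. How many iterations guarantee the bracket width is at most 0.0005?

14

Width after n steps is 7/2^n. Need 2^n ≥ 7/0.0005 = 14000.
2^13 = 8192 < 14000 ≤ 2^14 = 16384, so n = 14.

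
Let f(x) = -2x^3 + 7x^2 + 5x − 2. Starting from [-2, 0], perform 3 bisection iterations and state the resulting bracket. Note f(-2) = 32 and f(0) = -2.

[-1, -0.75]

midpoint -1: f = 2 > 0 → [-1, 0]
midpoint -0.5: f = -2.5 < 0 → [-1, -0.5]
midpoint -0.75: f = -0.96875 < 0 → [-1, -0.75]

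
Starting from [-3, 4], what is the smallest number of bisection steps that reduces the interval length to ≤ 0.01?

Width after n steps is 7/2^n. Need 2^n ≥ 7/0.01 = 700.
2^9 = 512 < 700 ≤ 2^10 = 1024, so n = 10.

10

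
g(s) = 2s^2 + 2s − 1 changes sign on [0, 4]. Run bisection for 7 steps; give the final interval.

midpoint 2: g = 11 > 0 → [0, 2]
midpoint 1: g = 3 > 0 → [0, 1]
midpoint 0.5: g = 0.5 > 0 → [0, 0.5]
midpoint 0.25: g = -0.375 < 0 → [0.25, 0.5]
midpoint 0.375: g = 0.0312 > 0 → [0.25, 0.375]
midpoint 0.3125: g = -0.1797 < 0 → [0.3125, 0.375]
midpoint 0.34375: g = -0.0762 < 0 → [0.34375, 0.375]

[0.34375, 0.375]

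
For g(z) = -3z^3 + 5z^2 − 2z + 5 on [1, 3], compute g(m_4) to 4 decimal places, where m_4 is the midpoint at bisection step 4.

z = 2 gives g = -3, negative; keep [1, 2]
z = 1.5 gives g = 3.125, positive; keep [1.5, 2]
z = 1.75 gives g = 0.734375, positive; keep [1.75, 2]
z = 1.875 gives g = -0.9473, negative; keep [1.75, 1.875]

-0.9473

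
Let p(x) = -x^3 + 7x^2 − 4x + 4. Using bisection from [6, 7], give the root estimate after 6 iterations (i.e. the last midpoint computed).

p(6.5) = -0.875 < 0, so the root lies in [6, 6.5]
p(6.25) = 8.296875 > 0, so the root lies in [6.25, 6.5]
p(6.375) = 3.900391 > 0, so the root lies in [6.375, 6.5]
p(6.4375) = 1.5608 > 0, so the root lies in [6.4375, 6.5]
p(6.46875) = 0.355 > 0, so the root lies in [6.46875, 6.5]
p(6.484375) = -0.257 < 0, so the root lies in [6.46875, 6.484375]

6.484375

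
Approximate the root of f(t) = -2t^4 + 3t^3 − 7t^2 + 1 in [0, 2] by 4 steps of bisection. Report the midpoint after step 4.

0.375

f(1) = -5 < 0, so the root lies in [0, 1]
f(0.5) = -0.5 < 0, so the root lies in [0, 0.5]
f(0.25) = 0.601562 > 0, so the root lies in [0.25, 0.5]
f(0.375) = 0.1343 > 0, so the root lies in [0.375, 0.5]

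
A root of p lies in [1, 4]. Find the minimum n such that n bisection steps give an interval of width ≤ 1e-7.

25

Width after n steps is 3/2^n. Need 2^n ≥ 3/1e-7 = 30000000.
2^24 = 16777216 < 30000000 ≤ 2^25 = 33554432, so n = 25.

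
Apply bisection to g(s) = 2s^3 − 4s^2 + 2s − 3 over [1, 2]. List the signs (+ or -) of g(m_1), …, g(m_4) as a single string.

---+

s = 1.5 gives g = -2.25, negative; keep [1.5, 2]
s = 1.75 gives g = -1.03125, negative; keep [1.75, 2]
s = 1.875 gives g = -0.128906, negative; keep [1.875, 2]
s = 1.9375 gives g = 0.4058, positive; keep [1.875, 1.9375]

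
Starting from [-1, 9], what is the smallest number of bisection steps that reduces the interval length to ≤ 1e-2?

Width after n steps is 10/2^n. Need 2^n ≥ 10/1e-2 = 1000.
2^9 = 512 < 1000 ≤ 2^10 = 1024, so n = 10.

10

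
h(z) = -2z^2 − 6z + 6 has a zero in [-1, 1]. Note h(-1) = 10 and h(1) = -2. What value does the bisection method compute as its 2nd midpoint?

0.5

z = 0 gives h = 6, positive; keep [0, 1]
z = 0.5 gives h = 2.5, positive; keep [0.5, 1]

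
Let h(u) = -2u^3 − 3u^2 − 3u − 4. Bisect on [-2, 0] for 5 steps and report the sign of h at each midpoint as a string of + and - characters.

-+--+

m = -1, h(m) = -2 (−); new bracket [-2, -1]
m = -1.5, h(m) = 0.5 (+); new bracket [-1.5, -1]
m = -1.25, h(m) = -1.03125 (−); new bracket [-1.5, -1.25]
m = -1.375, h(m) = -0.3477 (−); new bracket [-1.5, -1.375]
m = -1.4375, h(m) = 0.0542 (+); new bracket [-1.4375, -1.375]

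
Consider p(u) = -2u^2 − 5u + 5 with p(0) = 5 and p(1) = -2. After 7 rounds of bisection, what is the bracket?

[0.7578125, 0.765625]

p(0.5) = 2 > 0, so the root lies in [0.5, 1]
p(0.75) = 0.125 > 0, so the root lies in [0.75, 1]
p(0.875) = -0.90625 < 0, so the root lies in [0.75, 0.875]
p(0.8125) = -0.3828 < 0, so the root lies in [0.75, 0.8125]
p(0.78125) = -0.127 < 0, so the root lies in [0.75, 0.78125]
p(0.765625) = -0.0005 < 0, so the root lies in [0.75, 0.765625]
p(0.7578125) = 0.0624 > 0, so the root lies in [0.7578125, 0.765625]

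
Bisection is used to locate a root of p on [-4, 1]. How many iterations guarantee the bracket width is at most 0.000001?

23

Width after n steps is 5/2^n. Need 2^n ≥ 5/0.000001 = 5000000.
2^22 = 4194304 < 5000000 ≤ 2^23 = 8388608, so n = 23.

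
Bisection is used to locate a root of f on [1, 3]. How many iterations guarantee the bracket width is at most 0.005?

Width after n steps is 2/2^n. Need 2^n ≥ 2/0.005 = 400.
2^8 = 256 < 400 ≤ 2^9 = 512, so n = 9.

9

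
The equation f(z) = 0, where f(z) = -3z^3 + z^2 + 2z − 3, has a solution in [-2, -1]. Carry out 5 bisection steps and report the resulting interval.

[-1.125, -1.09375]

z = -1.5 gives f = 6.375, positive; keep [-1.5, -1]
z = -1.25 gives f = 1.921875, positive; keep [-1.25, -1]
z = -1.125 gives f = 0.287109, positive; keep [-1.125, -1]
z = -1.0625 gives f = -0.3977, negative; keep [-1.125, -1.0625]
z = -1.09375 gives f = -0.0659, negative; keep [-1.125, -1.09375]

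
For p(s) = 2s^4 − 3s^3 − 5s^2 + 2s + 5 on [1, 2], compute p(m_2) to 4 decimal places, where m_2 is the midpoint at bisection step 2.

-1.2891

m = 1.5, p(m) = -3.25 (−); new bracket [1, 1.5]
m = 1.25, p(m) = -1.289062 (−); new bracket [1, 1.25]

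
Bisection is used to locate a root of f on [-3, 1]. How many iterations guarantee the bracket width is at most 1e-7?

26

Width after n steps is 4/2^n. Need 2^n ≥ 4/1e-7 = 40000000.
2^25 = 33554432 < 40000000 ≤ 2^26 = 67108864, so n = 26.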